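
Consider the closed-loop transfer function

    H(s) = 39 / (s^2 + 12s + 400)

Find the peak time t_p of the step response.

t_p ≈ 0.1647 s

Comparing s^2 + 12s + 400 to s^2 + 2ζωₙs + ωₙ²: ωₙ = 20 rad/s and ζ = 12/(2·20) = 0.3.
ζωₙ = 12/2 = 6, so ω_d = ωₙ√(1−ζ²) = √(ωₙ² − (ζωₙ)²) = √(400 − 6²) = √364 ≈ 19.08 rad/s.
t_p = π/ω_d = π/19.08 ≈ 0.1647 s.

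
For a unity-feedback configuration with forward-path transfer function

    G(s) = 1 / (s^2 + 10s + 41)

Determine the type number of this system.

The denominator has no factor of s at the origin — no free integrator — so this is a Type 0 system.

Type 0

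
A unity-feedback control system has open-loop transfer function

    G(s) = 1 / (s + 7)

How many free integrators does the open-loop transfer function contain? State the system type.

The denominator has no factor of s at the origin — no free integrator — so this is a Type 0 system.

Type 0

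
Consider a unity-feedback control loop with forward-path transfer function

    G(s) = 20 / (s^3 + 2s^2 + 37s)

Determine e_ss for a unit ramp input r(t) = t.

G(s) has one pole at the origin.
This is a Type 1 system. Kv = lim_{s→0} s·G(s) = 20/37.
e_ss = 1/Kv = 1/(20/37) = 37/20 ≈ 1.850.

e_ss = 1.850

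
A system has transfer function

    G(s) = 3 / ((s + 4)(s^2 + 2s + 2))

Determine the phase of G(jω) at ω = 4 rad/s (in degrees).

∠G(j4) ≈ 164.7°

At s = j4: numerator = 3, denominator = -88 - j24.
∠G = ∠num − ∠den = 0° − (-164.74°) = 164.7°.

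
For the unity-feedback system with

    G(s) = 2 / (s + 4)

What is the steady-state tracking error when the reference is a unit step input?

e_ss = 0.6667

G(s) has no poles at the origin.
This is a Type 0 system. Kp = lim_{s→0} G(s) = 2/4 = 1/2.
e_ss = 1/(1 + Kp) = 1/(1 + 1/2) = 2/3 ≈ 0.6667.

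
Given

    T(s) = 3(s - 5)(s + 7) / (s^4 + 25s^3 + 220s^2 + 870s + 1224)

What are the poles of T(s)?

The poles are the roots of the denominator s^4 + 25s^3 + 220s^2 + 870s + 1224 = 0.
Trying s = -3: the polynomial evaluates to 0, so (s + 3) is a factor.
Dividing out leaves s^3 + 22s^2 + 154s + 408 = 0.
This factors further as (s^2 + 10s + 34)(s + 12) = 0.

s = -5 + 3j, -5 - 3j, -3, -12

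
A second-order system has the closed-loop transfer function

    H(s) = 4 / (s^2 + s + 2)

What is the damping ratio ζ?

ζ ≈ 0.3536

Compare the denominator to the standard form s^2 + 2ζωₙs + ωₙ².
ωₙ² = 2, so ωₙ = √2 ≈ 1.414 rad/s.
2ζωₙ = 1, so ζ = 1/(2·√2) ≈ 0.3536.
With ζ = 0.3536 the response is underdamped.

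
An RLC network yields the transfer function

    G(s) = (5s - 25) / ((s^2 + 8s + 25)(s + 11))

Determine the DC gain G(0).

Set s = 0: G(0) = (-25) / (275) = -1/11.

G(0) = -1/11 ≈ -0.09091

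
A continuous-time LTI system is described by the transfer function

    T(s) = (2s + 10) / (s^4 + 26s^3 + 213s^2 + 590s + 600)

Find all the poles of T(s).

The poles are the roots of the denominator s^4 + 26s^3 + 213s^2 + 590s + 600 = 0.
Trying s = -10: the polynomial evaluates to 0, so (s + 10) is a factor.
Dividing out leaves s^3 + 16s^2 + 53s + 60 = 0.
This factors further as (s^2 + 4s + 5)(s + 12) = 0.

s = -10, -2 ± j, -12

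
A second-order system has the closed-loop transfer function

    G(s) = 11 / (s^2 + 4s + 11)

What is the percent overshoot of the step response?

Comparing s^2 + 4s + 11 to s^2 + 2ζωₙs + ωₙ²: ωₙ = √11 ≈ 3.317 rad/s and ζ = 4/(2·√11) ≈ 0.6030.
%OS = 100·exp(−πζ/√(1−ζ²)) = 100·exp(−π·0.6030/√(1−0.6030²)) ≈ 9.30%.

%OS ≈ 9.30%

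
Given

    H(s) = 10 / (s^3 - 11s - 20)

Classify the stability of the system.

The denominator s^3 - 11s - 20 factors as (s^2 + 4s + 5)(s - 4), giving poles at s = -2 + j, -2 - j, 4.
Since the pole(s) at s = 4 lie in the right half-plane, the system is unstable.

unstable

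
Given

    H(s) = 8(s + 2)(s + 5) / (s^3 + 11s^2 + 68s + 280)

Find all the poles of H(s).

s = -2 ± 6j, -7

The poles are the roots of the denominator s^3 + 11s^2 + 68s + 280 = 0.
Trying s = -7: the polynomial evaluates to 0, so (s + 7) is a factor.
Dividing out leaves s^2 + 4s + 40 = 0.
The quadratic formula then gives s = -2 ± 6j.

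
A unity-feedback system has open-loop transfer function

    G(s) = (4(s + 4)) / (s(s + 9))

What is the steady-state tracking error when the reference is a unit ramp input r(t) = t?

e_ss = 0.5625

G(s) has one pole at the origin.
This is a Type 1 system. Kv = lim_{s→0} s·G(s) = 16/9.
e_ss = 1/Kv = 1/(16/9) = 9/16 ≈ 0.5625.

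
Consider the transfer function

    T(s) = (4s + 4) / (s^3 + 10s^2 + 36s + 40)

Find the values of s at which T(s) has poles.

The poles are the roots of the denominator s^3 + 10s^2 + 36s + 40 = 0.
Trying s = -2: the polynomial evaluates to 0, so (s + 2) is a factor.
Dividing out leaves s^2 + 8s + 20 = 0.
The quadratic formula then gives s = -4 ± 2j.

s = -4 + 2j, -4 - 2j, -2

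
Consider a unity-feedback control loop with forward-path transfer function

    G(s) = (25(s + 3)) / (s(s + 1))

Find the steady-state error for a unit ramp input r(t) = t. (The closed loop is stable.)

e_ss = 0.01333

G(s) has one pole at the origin.
This is a Type 1 system. Kv = lim_{s→0} s·G(s) = 75/1.
e_ss = 1/Kv = 1/(75) = 1/75 ≈ 0.01333.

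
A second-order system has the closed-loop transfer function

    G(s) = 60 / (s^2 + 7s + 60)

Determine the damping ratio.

ζ ≈ 0.4518

Compare the denominator to the standard form s^2 + 2ζωₙs + ωₙ².
ωₙ² = 60, so ωₙ = √60 ≈ 7.746 rad/s.
2ζωₙ = 7, so ζ = 7/(2·√60) ≈ 0.4518.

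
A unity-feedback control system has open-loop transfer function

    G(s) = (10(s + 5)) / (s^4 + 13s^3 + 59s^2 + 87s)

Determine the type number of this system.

Type 1

The denominator has 1 factor of s at the origin (free integrator), so this is a Type 1 system.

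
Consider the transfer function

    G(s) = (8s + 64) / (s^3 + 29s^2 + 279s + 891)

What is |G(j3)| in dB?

|G(j3)|_dB ≈ -23.5 dB

Substitute s = j3: numerator = 64 + j24, denominator = 630 + j810.
|G(j3)| = |64 + j24| / |630 + j810| = 68.352 / 1026.2 ≈ 0.06661.
In decibels: 20·log₁₀(0.06661) ≈ -23.5 dB.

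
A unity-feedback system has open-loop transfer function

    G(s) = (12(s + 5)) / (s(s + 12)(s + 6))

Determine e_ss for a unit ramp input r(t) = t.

e_ss = 1.200

G(s) has one pole at the origin.
This is a Type 1 system. Kv = lim_{s→0} s·G(s) = 60/72 = 5/6.
e_ss = 1/Kv = 1/(5/6) = 6/5 ≈ 1.200.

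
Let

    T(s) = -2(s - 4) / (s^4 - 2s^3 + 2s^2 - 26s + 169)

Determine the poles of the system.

s = 3 ± 2j, -2 ± 3j

The poles are the roots of the denominator s^4 - 2s^3 + 2s^2 - 26s + 169 = 0.
No real roots exist; factor into two real quadratics: (s^2 - 6s + 13)(s^2 + 4s + 13) = 0.
Each quadratic gives a conjugate pair via the quadratic formula.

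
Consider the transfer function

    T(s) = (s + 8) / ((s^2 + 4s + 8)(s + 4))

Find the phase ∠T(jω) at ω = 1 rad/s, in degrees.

At s = j1: numerator = 8 + j1, denominator = 24 + j23.
∠T = ∠num − ∠den = 7.1250° − (43.781°) = -36.66°.

∠T(j1) ≈ -36.66°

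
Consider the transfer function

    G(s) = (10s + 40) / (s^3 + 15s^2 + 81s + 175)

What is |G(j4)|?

|G(j4)| ≈ 0.2111

Substitute s = j4: numerator = 40 + j40, denominator = -65 + j260.
|G(j4)| = |40 + j40| / |-65 + j260| = 56.569 / 268.00 ≈ 0.2111.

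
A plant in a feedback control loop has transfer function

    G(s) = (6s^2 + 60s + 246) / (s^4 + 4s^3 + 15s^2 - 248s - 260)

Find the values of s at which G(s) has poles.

The poles are the roots of the denominator s^4 + 4s^3 + 15s^2 - 248s - 260 = 0.
Trying s = -1: the polynomial evaluates to 0, so (s + 1) is a factor.
Dividing out leaves s^3 + 3s^2 + 12s - 260 = 0.
This factors further as (s^2 + 8s + 52)(s - 5) = 0.

s = -4 + 6j, -4 - 6j, -1, 5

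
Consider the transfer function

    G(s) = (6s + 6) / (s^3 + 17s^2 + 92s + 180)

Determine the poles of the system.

s = -4 + 2j, -4 - 2j, -9

The poles are the roots of the denominator s^3 + 17s^2 + 92s + 180 = 0.
Trying s = -9: the polynomial evaluates to 0, so (s + 9) is a factor.
Dividing out leaves s^2 + 8s + 20 = 0.
The quadratic formula then gives s = -4 ± 2j.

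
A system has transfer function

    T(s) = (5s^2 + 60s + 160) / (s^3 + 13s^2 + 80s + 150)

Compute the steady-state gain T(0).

T(0) = 16/15 ≈ 1.067

Set s = 0: T(0) = (160) / (150) = 16/15.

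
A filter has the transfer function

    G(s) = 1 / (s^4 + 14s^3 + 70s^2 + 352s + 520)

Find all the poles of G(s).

s = -1 ± 5j, -2, -10

The poles are the roots of the denominator s^4 + 14s^3 + 70s^2 + 352s + 520 = 0.
Trying s = -2: the polynomial evaluates to 0, so (s + 2) is a factor.
Dividing out leaves s^3 + 12s^2 + 46s + 260 = 0.
This factors further as (s^2 + 2s + 26)(s + 10) = 0.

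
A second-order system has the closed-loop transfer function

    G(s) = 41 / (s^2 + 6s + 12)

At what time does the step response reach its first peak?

Comparing s^2 + 6s + 12 to s^2 + 2ζωₙs + ωₙ²: ωₙ = √12 ≈ 3.464 rad/s and ζ = 6/(2·√12) ≈ 0.8660.
ζωₙ = 6/2 = 3, so ω_d = ωₙ√(1−ζ²) = √(ωₙ² − (ζωₙ)²) = √(12 − 3²) = √3 ≈ 1.732 rad/s.
t_p = π/ω_d = π/1.732 ≈ 1.814 s.

t_p ≈ 1.814 s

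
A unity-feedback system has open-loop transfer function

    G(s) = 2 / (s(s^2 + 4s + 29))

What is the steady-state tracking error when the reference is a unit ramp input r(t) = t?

e_ss = 14.50

G(s) has one pole at the origin.
This is a Type 1 system. Kv = lim_{s→0} s·G(s) = 2/29.
e_ss = 1/Kv = 1/(2/29) = 29/2 ≈ 14.50.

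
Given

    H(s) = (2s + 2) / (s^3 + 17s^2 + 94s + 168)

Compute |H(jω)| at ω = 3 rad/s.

Substitute s = j3: numerator = 2 + j6, denominator = 15 + j255.
|H(j3)| = |2 + j6| / |15 + j255| = 6.3246 / 255.44 ≈ 0.02476.

|H(j3)| ≈ 0.02476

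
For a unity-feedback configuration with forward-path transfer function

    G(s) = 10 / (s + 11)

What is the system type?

Type 0

The denominator has no factor of s at the origin — no free integrator — so this is a Type 0 system.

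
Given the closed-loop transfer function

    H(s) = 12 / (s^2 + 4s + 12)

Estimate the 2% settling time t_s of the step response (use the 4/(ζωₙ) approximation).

Comparing s^2 + 4s + 12 to s^2 + 2ζωₙs + ωₙ²: ωₙ = √12 ≈ 3.464 rad/s and ζ = 4/(2·√12) ≈ 0.5774.
ζωₙ = 4/2 = 2, so t_s ≈ 4/(ζωₙ) = 4/2 = 2 s.

t_s ≈ 2 s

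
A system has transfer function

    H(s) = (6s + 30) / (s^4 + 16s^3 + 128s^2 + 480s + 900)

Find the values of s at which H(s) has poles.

The poles are the roots of the denominator s^4 + 16s^3 + 128s^2 + 480s + 900 = 0.
No real roots exist; factor into two real quadratics: (s^2 + 10s + 50)(s^2 + 6s + 18) = 0.
Each quadratic gives a conjugate pair via the quadratic formula.

s = -5 ± 5j, -3 ± 3j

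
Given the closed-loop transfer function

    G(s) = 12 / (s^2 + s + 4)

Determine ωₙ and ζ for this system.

ωₙ = 2 rad/s, ζ = 0.25

Compare the denominator to the standard form s^2 + 2ζωₙs + ωₙ².
ωₙ² = 4, so ωₙ = 2 rad/s.
2ζωₙ = 1, so ζ = 1/(2·2) = 0.25.
With ζ = 0.25 the response is underdamped.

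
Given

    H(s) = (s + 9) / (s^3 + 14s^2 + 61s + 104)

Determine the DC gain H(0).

H(0) = 9/104 ≈ 0.08654

Set s = 0: H(0) = (9) / (104) = 9/104.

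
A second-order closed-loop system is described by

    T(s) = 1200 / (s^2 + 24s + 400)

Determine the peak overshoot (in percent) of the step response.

Comparing s^2 + 24s + 400 to s^2 + 2ζωₙs + ωₙ²: ωₙ = 20 rad/s and ζ = 24/(2·20) = 0.6.
%OS = 100·exp(−πζ/√(1−ζ²)) = 100·exp(−π·0.6/√(1−0.6²)) ≈ 9.48%.

%OS ≈ 9.48%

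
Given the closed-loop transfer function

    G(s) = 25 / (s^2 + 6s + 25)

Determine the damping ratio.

ζ = 0.6

Compare the denominator to the standard form s^2 + 2ζωₙs + ωₙ².
ωₙ² = 25, so ωₙ = 5 rad/s.
2ζωₙ = 6, so ζ = 6/(2·5) = 0.6.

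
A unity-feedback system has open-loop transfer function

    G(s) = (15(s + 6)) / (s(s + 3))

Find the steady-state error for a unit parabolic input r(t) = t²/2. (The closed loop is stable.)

G(s) has one pole at the origin.
This is a Type 1 system; Ka = lim_{s→0} s^2·G(s) = 0, so the steady-state error for a parabola input is infinite.

e_ss = ∞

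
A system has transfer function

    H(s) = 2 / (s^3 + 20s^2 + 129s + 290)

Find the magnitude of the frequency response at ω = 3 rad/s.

|H(j3)| ≈ 0.005313

Substitute s = j3: numerator = 2, denominator = 110 + j360.
|H(j3)| = |2| / |110 + j360| = 2 / 376.43 ≈ 0.005313.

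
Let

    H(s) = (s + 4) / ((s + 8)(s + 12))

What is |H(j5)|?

Substitute s = j5: numerator = 4 + j5, denominator = 71 + j100.
|H(j5)| = |4 + j5| / |71 + j100| = 6.4031 / 122.64 ≈ 0.05221.

|H(j5)| ≈ 0.05221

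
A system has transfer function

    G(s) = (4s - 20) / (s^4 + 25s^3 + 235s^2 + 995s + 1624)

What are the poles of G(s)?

s = -8, -5 ± 2j, -7

The poles are the roots of the denominator s^4 + 25s^3 + 235s^2 + 995s + 1624 = 0.
Trying s = -8: the polynomial evaluates to 0, so (s + 8) is a factor.
Dividing out leaves s^3 + 17s^2 + 99s + 203 = 0.
This factors further as (s^2 + 10s + 29)(s + 7) = 0.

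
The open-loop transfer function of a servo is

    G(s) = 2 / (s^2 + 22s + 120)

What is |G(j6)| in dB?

Substitute s = j6: numerator = 2, denominator = 84 + j132.
|G(j6)| = |2| / |84 + j132| = 2 / 156.46 ≈ 0.01278.
In decibels: 20·log₁₀(0.01278) ≈ -37.9 dB.

|G(j6)|_dB ≈ -37.9 dB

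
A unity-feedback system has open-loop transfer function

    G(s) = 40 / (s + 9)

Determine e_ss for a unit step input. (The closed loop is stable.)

e_ss = 0.1837

G(s) has no poles at the origin.
This is a Type 0 system. Kp = lim_{s→0} G(s) = 40/9.
e_ss = 1/(1 + Kp) = 1/(1 + 40/9) = 9/49 ≈ 0.1837.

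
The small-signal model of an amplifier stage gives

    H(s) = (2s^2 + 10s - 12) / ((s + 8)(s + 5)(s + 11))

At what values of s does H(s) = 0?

Set the numerator to zero: 2s^2 + 10s - 12 = 0, i.e. 2·(s^2 + 5s - 6) = 0.
Factoring: (s + 6)(s - 1) = 0.

s = -6, 1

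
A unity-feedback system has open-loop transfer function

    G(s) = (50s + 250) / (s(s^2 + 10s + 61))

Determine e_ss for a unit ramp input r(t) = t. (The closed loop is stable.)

G(s) has one pole at the origin.
This is a Type 1 system. Kv = lim_{s→0} s·G(s) = 250/61.
e_ss = 1/Kv = 1/(250/61) = 61/250 ≈ 0.2440.

e_ss = 0.2440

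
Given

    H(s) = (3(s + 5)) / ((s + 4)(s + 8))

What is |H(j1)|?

|H(j1)| ≈ 0.4602

Substitute s = j1: numerator = 15 + j3, denominator = 31 + j12.
|H(j1)| = |15 + j3| / |31 + j12| = 15.297 / 33.242 ≈ 0.4602.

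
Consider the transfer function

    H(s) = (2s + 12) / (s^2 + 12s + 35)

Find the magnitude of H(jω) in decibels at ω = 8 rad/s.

Substitute s = j8: numerator = 12 + j16, denominator = -29 + j96.
|H(j8)| = |12 + j16| / |-29 + j96| = 20 / 100.28 ≈ 0.1994.
In decibels: 20·log₁₀(0.1994) ≈ -14.0 dB.

|H(j8)|_dB ≈ -14.0 dB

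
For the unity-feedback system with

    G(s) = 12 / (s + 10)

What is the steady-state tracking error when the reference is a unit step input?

e_ss = 0.4545

G(s) has no poles at the origin.
This is a Type 0 system. Kp = lim_{s→0} G(s) = 12/10 = 6/5.
e_ss = 1/(1 + Kp) = 1/(1 + 6/5) = 5/11 ≈ 0.4545.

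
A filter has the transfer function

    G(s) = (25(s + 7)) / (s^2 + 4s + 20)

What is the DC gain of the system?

Set s = 0: G(0) = (175) / (20) = 35/4.

G(0) = 35/4 ≈ 8.750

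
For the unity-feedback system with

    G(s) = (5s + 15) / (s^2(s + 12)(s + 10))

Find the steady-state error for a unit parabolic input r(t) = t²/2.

e_ss = 8

G(s) has 2 poles at the origin.
This is a Type 2 system. Ka = lim_{s→0} s^2·G(s) = 15/120 = 1/8.
e_ss = 1/Ka = 1/(1/8) = 8.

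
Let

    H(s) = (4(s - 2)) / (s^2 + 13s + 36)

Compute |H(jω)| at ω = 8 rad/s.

|H(j8)| ≈ 0.3063

Substitute s = j8: numerator = -8 + j32, denominator = -28 + j104.
|H(j8)| = |-8 + j32| / |-28 + j104| = 32.985 / 107.70 ≈ 0.3063.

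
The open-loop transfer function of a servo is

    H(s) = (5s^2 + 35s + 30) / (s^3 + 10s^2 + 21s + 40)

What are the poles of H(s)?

s = -1 ± 2j, -8

The poles are the roots of the denominator s^3 + 10s^2 + 21s + 40 = 0.
Trying s = -8: the polynomial evaluates to 0, so (s + 8) is a factor.
Dividing out leaves s^2 + 2s + 5 = 0.
The quadratic formula then gives s = -1 ± 2j.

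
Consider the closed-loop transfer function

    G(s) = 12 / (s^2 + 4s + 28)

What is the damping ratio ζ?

ζ ≈ 0.3780

Compare the denominator to the standard form s^2 + 2ζωₙs + ωₙ².
ωₙ² = 28, so ωₙ = √28 ≈ 5.292 rad/s.
2ζωₙ = 4, so ζ = 4/(2·√28) ≈ 0.3780.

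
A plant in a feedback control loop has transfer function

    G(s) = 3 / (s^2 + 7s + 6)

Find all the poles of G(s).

s = -1, -6

The poles are the roots of the denominator s^2 + 7s + 6 = 0.
Factoring: (s + 1)(s + 6) = 0, so s = -1 and s = -6.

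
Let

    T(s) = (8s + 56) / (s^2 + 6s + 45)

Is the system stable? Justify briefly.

stable

The denominator s^2 + 6s + 45 factors as (s^2 + 6s + 45), giving poles at s = -3 ± 6j.
Since all poles lie strictly in the left half-plane, the system is stable.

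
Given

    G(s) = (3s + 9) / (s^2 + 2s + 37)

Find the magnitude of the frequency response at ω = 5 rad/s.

Substitute s = j5: numerator = 9 + j15, denominator = 12 + j10.
|G(j5)| = |9 + j15| / |12 + j10| = 17.493 / 15.620 ≈ 1.120.

|G(j5)| ≈ 1.120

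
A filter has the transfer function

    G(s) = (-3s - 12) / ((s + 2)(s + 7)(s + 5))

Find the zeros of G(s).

s = -4

Set the numerator to zero: -3s - 12 = 0, i.e. -3·(s + 4) = 0.
So s = -4.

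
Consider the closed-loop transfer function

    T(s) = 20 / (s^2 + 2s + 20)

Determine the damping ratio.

ζ ≈ 0.2236

Compare the denominator to the standard form s^2 + 2ζωₙs + ωₙ².
ωₙ² = 20, so ωₙ = √20 ≈ 4.472 rad/s.
2ζωₙ = 2, so ζ = 2/(2·√20) ≈ 0.2236.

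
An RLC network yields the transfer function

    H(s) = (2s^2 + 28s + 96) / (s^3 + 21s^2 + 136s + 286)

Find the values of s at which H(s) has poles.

s = -5 + j, -5 - j, -11

The poles are the roots of the denominator s^3 + 21s^2 + 136s + 286 = 0.
Trying s = -11: the polynomial evaluates to 0, so (s + 11) is a factor.
Dividing out leaves s^2 + 10s + 26 = 0.
The quadratic formula then gives s = -5 ± 1j.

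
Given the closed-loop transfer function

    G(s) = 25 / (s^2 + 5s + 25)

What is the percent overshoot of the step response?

Comparing s^2 + 5s + 25 to s^2 + 2ζωₙs + ωₙ²: ωₙ = 5 rad/s and ζ = 5/(2·5) = 0.5.
%OS = 100·exp(−πζ/√(1−ζ²)) = 100·exp(−π·0.5/√(1−0.5²)) ≈ 16.3%.

%OS ≈ 16.3%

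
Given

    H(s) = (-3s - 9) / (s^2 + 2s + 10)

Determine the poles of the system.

The poles are the roots of the denominator s^2 + 2s + 10 = 0.
Using the quadratic formula: s = (-2 ± √(-36))/2 = -1 ± 3j.

s = -1 + 3j, -1 - 3j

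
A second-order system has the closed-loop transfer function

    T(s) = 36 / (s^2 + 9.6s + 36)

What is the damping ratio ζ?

Compare the denominator to the standard form s^2 + 2ζωₙs + ωₙ².
ωₙ² = 36, so ωₙ = 6 rad/s.
2ζωₙ = 9.6, so ζ = 9.6/(2·6) = 0.8.
With ζ = 0.8 the response is underdamped.

ζ = 0.8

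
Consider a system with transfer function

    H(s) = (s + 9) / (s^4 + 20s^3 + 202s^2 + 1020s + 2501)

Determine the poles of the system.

The poles are the roots of the denominator s^4 + 20s^3 + 202s^2 + 1020s + 2501 = 0.
No real roots exist; factor into two real quadratics: (s^2 + 10s + 61)(s^2 + 10s + 41) = 0.
Each quadratic gives a conjugate pair via the quadratic formula.

s = -5 + 6j, -5 - 6j, -5 + 4j, -5 - 4j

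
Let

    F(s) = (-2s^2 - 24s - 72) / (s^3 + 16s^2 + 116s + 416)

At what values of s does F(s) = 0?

s = -6, -6

Set the numerator to zero: -2s^2 - 24s - 72 = 0, i.e. -2·(s^2 + 12s + 36) = 0.
Factoring: (s + 6)^2 = 0.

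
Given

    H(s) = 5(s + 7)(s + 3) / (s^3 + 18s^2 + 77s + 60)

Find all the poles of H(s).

s = -12, -5, -1

The poles are the roots of the denominator s^3 + 18s^2 + 77s + 60 = 0.
Trying s = -12: the polynomial evaluates to 0, so (s + 12) is a factor.
Dividing out leaves s^2 + 6s + 5 = 0.
Factoring the quadratic: (s + 5)(s + 1) = 0.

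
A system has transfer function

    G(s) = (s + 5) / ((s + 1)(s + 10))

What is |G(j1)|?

Substitute s = j1: numerator = 5 + j1, denominator = 9 + j11.
|G(j1)| = |5 + j1| / |9 + j11| = 5.0990 / 14.213 ≈ 0.3588.

|G(j1)| ≈ 0.3588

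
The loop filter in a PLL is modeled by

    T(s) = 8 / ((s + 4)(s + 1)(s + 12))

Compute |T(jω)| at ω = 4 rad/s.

Substitute s = j4: numerator = 8, denominator = -224 + j192.
|T(j4)| = |8| / |-224 + j192| = 8 / 295.03 ≈ 0.02712.

|T(j4)| ≈ 0.02712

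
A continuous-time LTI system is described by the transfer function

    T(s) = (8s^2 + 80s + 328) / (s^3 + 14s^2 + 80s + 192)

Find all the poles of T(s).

The poles are the roots of the denominator s^3 + 14s^2 + 80s + 192 = 0.
Trying s = -6: the polynomial evaluates to 0, so (s + 6) is a factor.
Dividing out leaves s^2 + 8s + 32 = 0.
The quadratic formula then gives s = -4 ± 4j.

s = -4 ± 4j, -6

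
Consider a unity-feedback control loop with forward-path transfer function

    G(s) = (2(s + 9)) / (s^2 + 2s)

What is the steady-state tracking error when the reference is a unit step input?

G(s) has one pole at the origin.
This is a Type 1 system; for a step input the steady-state error is zero.

e_ss = 0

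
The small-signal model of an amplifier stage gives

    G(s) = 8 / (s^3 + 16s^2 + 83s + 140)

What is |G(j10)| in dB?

Substitute s = j10: numerator = 8, denominator = -1460 - j170.
|G(j10)| = |8| / |-1460 - j170| = 8 / 1469.9 ≈ 0.005443.
In decibels: 20·log₁₀(0.005443) ≈ -45.3 dB.

|G(j10)|_dB ≈ -45.3 dB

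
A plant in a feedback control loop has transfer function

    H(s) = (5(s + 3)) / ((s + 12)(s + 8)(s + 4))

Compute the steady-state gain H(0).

At s = 0 each factor (s + a) contributes a and each (s^2 + bs + c) contributes c.
H(0) = 5·(3) / ((12) · (8) · (4)) = 15/384 = 5/128.

H(0) = 5/128 ≈ 0.03906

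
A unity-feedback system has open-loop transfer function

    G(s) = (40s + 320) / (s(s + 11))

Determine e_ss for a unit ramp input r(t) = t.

G(s) has one pole at the origin.
This is a Type 1 system. Kv = lim_{s→0} s·G(s) = 320/11.
e_ss = 1/Kv = 1/(320/11) = 11/320 ≈ 0.03438.

e_ss = 0.03438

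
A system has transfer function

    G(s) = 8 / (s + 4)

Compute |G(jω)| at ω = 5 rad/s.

Substitute s = j5: numerator = 8, denominator = 4 + j5.
|G(j5)| = |8| / |4 + j5| = 8 / 6.4031 ≈ 1.249.

|G(j5)| ≈ 1.249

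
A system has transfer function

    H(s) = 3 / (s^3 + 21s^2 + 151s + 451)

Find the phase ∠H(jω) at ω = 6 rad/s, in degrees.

∠H(j6) ≈ -113.8°

At s = j6: numerator = 3, denominator = -305 + j690.
∠H = ∠num − ∠den = 0° − (113.85°) = -113.8°.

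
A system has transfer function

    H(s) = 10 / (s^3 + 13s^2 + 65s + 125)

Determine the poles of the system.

The poles are the roots of the denominator s^3 + 13s^2 + 65s + 125 = 0.
Trying s = -5: the polynomial evaluates to 0, so (s + 5) is a factor.
Dividing out leaves s^2 + 8s + 25 = 0.
The quadratic formula then gives s = -4 ± 3j.

s = -4 ± 3j, -5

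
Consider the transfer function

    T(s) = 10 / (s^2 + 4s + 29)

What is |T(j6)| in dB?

Substitute s = j6: numerator = 10, denominator = -7 + j24.
|T(j6)| = |10| / |-7 + j24| = 10 / 25 = 0.4000.
In decibels: 20·log₁₀(0.4000) ≈ -7.96 dB.

|T(j6)|_dB ≈ -7.96 dB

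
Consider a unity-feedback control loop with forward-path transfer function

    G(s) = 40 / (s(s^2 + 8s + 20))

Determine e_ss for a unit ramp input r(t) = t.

G(s) has one pole at the origin.
This is a Type 1 system. Kv = lim_{s→0} s·G(s) = 40/20 = 2.
e_ss = 1/Kv = 1/(2) = 1/2 ≈ 0.5000.

e_ss = 0.5000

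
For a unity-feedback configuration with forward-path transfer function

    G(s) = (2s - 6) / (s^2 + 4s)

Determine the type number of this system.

Type 1

Factor s from the denominator: s^2 + 4s = s·(s + 4).
There is 1 pole at the origin, so the system is Type 1.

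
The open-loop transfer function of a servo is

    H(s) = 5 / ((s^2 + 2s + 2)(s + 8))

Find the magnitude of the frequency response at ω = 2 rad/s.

|H(j2)| ≈ 0.1356

Substitute s = j2: numerator = 5, denominator = -24 + j28.
|H(j2)| = |5| / |-24 + j28| = 5 / 36.878 ≈ 0.1356.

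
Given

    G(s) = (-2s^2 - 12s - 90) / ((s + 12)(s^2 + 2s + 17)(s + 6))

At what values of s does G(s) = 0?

Set the numerator to zero: -2s^2 - 12s - 90 = 0, i.e. -2·(s^2 + 6s + 45) = 0.
Factoring: (s^2 + 6s + 45) = 0.

s = -3 ± 6j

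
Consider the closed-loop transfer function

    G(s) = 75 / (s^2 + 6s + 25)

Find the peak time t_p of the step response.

t_p ≈ 0.7854 s

Comparing s^2 + 6s + 25 to s^2 + 2ζωₙs + ωₙ²: ωₙ = 5 rad/s and ζ = 6/(2·5) = 0.6.
ζωₙ = 6/2 = 3, so ω_d = ωₙ√(1−ζ²) = √(ωₙ² − (ζωₙ)²) = √(25 − 3²) = √16 = 4 rad/s.
t_p = π/ω_d = π/4 ≈ 0.7854 s.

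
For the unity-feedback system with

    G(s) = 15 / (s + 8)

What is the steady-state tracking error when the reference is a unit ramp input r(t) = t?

e_ss = ∞

G(s) has no poles at the origin.
This is a Type 0 system; Kv = lim_{s→0} s·G(s) = 0, so the steady-state error for a ramp input is infinite.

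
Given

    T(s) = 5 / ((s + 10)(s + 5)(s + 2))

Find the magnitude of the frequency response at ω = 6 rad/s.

Substitute s = j6: numerator = 5, denominator = -512 + j264.
|T(j6)| = |5| / |-512 + j264| = 5 / 576.06 ≈ 0.008680.

|T(j6)| ≈ 0.008680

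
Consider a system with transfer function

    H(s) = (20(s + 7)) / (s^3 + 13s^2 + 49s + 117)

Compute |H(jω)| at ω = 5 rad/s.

Substitute s = j5: numerator = 140 + j100, denominator = -208 + j120.
|H(j5)| = |140 + j100| / |-208 + j120| = 172.05 / 240.13 ≈ 0.7165.

|H(j5)| ≈ 0.7165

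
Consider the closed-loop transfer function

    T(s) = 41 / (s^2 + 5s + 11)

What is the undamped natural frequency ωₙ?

ωₙ ≈ 3.317 rad/s

Compare the denominator to the standard form s^2 + 2ζωₙs + ωₙ².
ωₙ² = 11, so ωₙ = √11 ≈ 3.317 rad/s.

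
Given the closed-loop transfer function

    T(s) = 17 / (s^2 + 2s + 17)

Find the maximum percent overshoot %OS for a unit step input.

%OS ≈ 45.6%

Comparing s^2 + 2s + 17 to s^2 + 2ζωₙs + ωₙ²: ωₙ = √17 ≈ 4.123 rad/s and ζ = 2/(2·√17) ≈ 0.2425.
%OS = 100·exp(−πζ/√(1−ζ²)) = 100·exp(−π·0.2425/√(1−0.2425²)) ≈ 45.6%.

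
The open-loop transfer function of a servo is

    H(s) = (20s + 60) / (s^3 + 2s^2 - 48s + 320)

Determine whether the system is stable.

unstable

The denominator s^3 + 2s^2 - 48s + 320 factors as (s^2 - 8s + 32)(s + 10), giving poles at s = 4 ± 4j, -10.
Since the pole(s) at s = 4 + 4j, 4 - 4j lie in the right half-plane, the system is unstable.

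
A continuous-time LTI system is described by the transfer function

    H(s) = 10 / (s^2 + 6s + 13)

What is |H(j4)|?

Substitute s = j4: numerator = 10, denominator = -3 + j24.
|H(j4)| = |10| / |-3 + j24| = 10 / 24.187 ≈ 0.4134.

|H(j4)| ≈ 0.4134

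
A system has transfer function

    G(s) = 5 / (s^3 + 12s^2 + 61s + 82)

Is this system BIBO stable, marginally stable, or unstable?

The denominator s^3 + 12s^2 + 61s + 82 factors as (s^2 + 10s + 41)(s + 2), giving poles at s = -5 + 4j, -5 - 4j, -2.
Since all poles lie strictly in the left half-plane, the system is stable.

stable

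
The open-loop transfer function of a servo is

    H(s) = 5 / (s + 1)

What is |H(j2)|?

|H(j2)| ≈ 2.236

Substitute s = j2: numerator = 5, denominator = 1 + j2.
|H(j2)| = |5| / |1 + j2| = 5 / 2.2361 ≈ 2.236.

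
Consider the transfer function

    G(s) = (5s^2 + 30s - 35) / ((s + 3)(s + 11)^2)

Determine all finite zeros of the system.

Set the numerator to zero: 5s^2 + 30s - 35 = 0, i.e. 5·(s^2 + 6s - 7) = 0.
Factoring: (s + 7)(s - 1) = 0.

s = -7, 1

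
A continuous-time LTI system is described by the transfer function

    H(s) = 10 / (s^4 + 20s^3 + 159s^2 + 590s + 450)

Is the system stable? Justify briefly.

The denominator s^4 + 20s^3 + 159s^2 + 590s + 450 factors as (s + 1)(s^2 + 10s + 50)(s + 9), giving poles at s = -1, -5 + 5j, -5 - 5j, -9.
Since all poles lie strictly in the left half-plane, the system is stable.

stable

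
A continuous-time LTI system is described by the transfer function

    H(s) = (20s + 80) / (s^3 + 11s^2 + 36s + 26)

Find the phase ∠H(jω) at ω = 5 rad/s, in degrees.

At s = j5: numerator = 80 + j100, denominator = -249 + j55.
∠H = ∠num − ∠den = 51.340° − (167.54°) = -116.2°.

∠H(j5) ≈ -116.2°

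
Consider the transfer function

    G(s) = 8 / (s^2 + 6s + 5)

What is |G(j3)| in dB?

|G(j3)|_dB ≈ -7.25 dB

Substitute s = j3: numerator = 8, denominator = -4 + j18.
|G(j3)| = |8| / |-4 + j18| = 8 / 18.439 ≈ 0.4339.
In decibels: 20·log₁₀(0.4339) ≈ -7.25 dB.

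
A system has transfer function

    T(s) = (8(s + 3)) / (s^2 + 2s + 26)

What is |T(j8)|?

|T(j8)| ≈ 1.658

Substitute s = j8: numerator = 24 + j64, denominator = -38 + j16.
|T(j8)| = |24 + j64| / |-38 + j16| = 68.352 / 41.231 ≈ 1.658.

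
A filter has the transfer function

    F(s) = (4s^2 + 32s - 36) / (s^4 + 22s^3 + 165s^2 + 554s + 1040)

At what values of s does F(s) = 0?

Set the numerator to zero: 4s^2 + 32s - 36 = 0, i.e. 4·(s^2 + 8s - 9) = 0.
Factoring: (s + 9)(s - 1) = 0.

s = -9, 1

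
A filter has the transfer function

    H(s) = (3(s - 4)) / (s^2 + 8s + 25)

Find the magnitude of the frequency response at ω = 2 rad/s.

|H(j2)| ≈ 0.5082

Substitute s = j2: numerator = -12 + j6, denominator = 21 + j16.
|H(j2)| = |-12 + j6| / |21 + j16| = 13.416 / 26.401 ≈ 0.5082.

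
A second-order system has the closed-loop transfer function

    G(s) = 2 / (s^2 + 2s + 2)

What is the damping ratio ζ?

ζ ≈ 0.7071

Compare the denominator to the standard form s^2 + 2ζωₙs + ωₙ².
ωₙ² = 2, so ωₙ = √2 ≈ 1.414 rad/s.
2ζωₙ = 2, so ζ = 2/(2·√2) ≈ 0.7071.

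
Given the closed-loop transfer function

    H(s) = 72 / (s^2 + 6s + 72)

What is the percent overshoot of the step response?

Comparing s^2 + 6s + 72 to s^2 + 2ζωₙs + ωₙ²: ωₙ = √72 ≈ 8.485 rad/s and ζ = 6/(2·√72) ≈ 0.3536.
%OS = 100·exp(−πζ/√(1−ζ²)) = 100·exp(−π·0.3536/√(1−0.3536²)) ≈ 30.5%.

%OS ≈ 30.5%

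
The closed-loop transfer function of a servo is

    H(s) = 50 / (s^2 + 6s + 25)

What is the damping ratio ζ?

Compare the denominator to the standard form s^2 + 2ζωₙs + ωₙ².
ωₙ² = 25, so ωₙ = 5 rad/s.
2ζωₙ = 6, so ζ = 6/(2·5) = 0.6.

ζ = 0.6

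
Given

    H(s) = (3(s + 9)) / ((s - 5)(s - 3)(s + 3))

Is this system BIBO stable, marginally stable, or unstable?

The poles can be read from the denominator factors: s = 5, 3, -3.
Since the pole(s) at s = 5, 3 lie in the right half-plane, the system is unstable.

unstable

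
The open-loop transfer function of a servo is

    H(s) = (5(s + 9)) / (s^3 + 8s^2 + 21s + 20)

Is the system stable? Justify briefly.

The denominator s^3 + 8s^2 + 21s + 20 factors as (s^2 + 4s + 5)(s + 4), giving poles at s = -2 ± j, -4.
Since all poles lie strictly in the left half-plane, the system is stable.

stable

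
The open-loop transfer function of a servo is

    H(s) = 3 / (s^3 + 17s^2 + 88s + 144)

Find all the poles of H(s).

s = -9, -4, -4

The poles are the roots of the denominator s^3 + 17s^2 + 88s + 144 = 0.
Trying s = -9: the polynomial evaluates to 0, so (s + 9) is a factor.
Dividing out leaves s^2 + 8s + 16 = 0.
Factoring the quadratic: (s + 4)^2 = 0.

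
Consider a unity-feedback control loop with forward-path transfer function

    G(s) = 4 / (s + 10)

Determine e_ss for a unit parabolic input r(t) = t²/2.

G(s) has no poles at the origin.
This is a Type 0 system; Ka = lim_{s→0} s^2·G(s) = 0, so the steady-state error for a parabola input is infinite.

e_ss = ∞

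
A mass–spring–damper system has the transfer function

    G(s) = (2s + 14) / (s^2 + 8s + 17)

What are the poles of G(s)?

s = -4 + j, -4 - j

The poles are the roots of the denominator s^2 + 8s + 17 = 0.
Using the quadratic formula: s = (-8 ± √(-4))/2 = -4 ± 1j.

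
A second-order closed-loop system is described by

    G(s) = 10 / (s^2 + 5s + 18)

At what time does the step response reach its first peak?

Comparing s^2 + 5s + 18 to s^2 + 2ζωₙs + ωₙ²: ωₙ = √18 ≈ 4.243 rad/s and ζ = 5/(2·√18) ≈ 0.5893.
ζωₙ = 5/2 = 2.5, so ω_d = ωₙ√(1−ζ²) = √(ωₙ² − (ζωₙ)²) = √(18 − 2.5²) = √11.75 ≈ 3.428 rad/s.
t_p = π/ω_d = π/3.428 ≈ 0.9165 s.

t_p ≈ 0.9165 s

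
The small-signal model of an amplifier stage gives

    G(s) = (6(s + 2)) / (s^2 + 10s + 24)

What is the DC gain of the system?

G(0) = 1/2 ≈ 0.5000

Set s = 0: G(0) = (12) / (24) = 1/2.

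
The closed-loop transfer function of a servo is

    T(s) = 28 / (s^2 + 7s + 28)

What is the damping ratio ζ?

Compare the denominator to the standard form s^2 + 2ζωₙs + ωₙ².
ωₙ² = 28, so ωₙ = √28 ≈ 5.292 rad/s.
2ζωₙ = 7, so ζ = 7/(2·√28) ≈ 0.6614.

ζ ≈ 0.6614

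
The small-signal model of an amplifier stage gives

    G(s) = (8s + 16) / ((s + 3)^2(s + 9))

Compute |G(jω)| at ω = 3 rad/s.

Substitute s = j3: numerator = 16 + j24, denominator = -54 + j162.
|G(j3)| = |16 + j24| / |-54 + j162| = 28.844 / 170.76 ≈ 0.1689.

|G(j3)| ≈ 0.1689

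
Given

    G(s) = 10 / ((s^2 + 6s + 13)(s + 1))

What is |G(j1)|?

|G(j1)| ≈ 0.5270

Substitute s = j1: numerator = 10, denominator = 6 + j18.
|G(j1)| = |10| / |6 + j18| = 10 / 18.974 ≈ 0.5270.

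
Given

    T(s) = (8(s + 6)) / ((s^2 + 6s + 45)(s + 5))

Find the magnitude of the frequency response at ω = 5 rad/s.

|T(j5)| ≈ 0.2451

Substitute s = j5: numerator = 48 + j40, denominator = -50 + j250.
|T(j5)| = |48 + j40| / |-50 + j250| = 62.482 / 254.95 ≈ 0.2451.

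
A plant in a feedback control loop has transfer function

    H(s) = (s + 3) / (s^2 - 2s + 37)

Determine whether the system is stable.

unstable

The denominator s^2 - 2s + 37 factors as (s^2 - 2s + 37), giving poles at s = 1 + 6j, 1 - 6j.
Since the pole(s) at s = 1 + 6j, 1 - 6j lie in the right half-plane, the system is unstable.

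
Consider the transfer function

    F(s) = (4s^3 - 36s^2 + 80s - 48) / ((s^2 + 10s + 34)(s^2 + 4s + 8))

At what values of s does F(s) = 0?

s = 2, 6, 1

Set the numerator to zero: 4s^3 - 36s^2 + 80s - 48 = 0, i.e. 4·(s^3 - 9s^2 + 20s - 12) = 0.
Factoring: (s - 2)(s - 6)(s - 1) = 0.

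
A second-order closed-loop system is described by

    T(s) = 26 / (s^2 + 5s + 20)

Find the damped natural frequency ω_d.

ω_d ≈ 3.708 rad/s

Comparing s^2 + 5s + 20 to s^2 + 2ζωₙs + ωₙ²: ωₙ = √20 ≈ 4.472 rad/s and ζ = 5/(2·√20) ≈ 0.5590.
ζωₙ = 5/2 = 2.5, so ω_d = ωₙ√(1−ζ²) = √(ωₙ² − (ζωₙ)²) = √(20 − 2.5²) = √13.75 ≈ 3.708 rad/s.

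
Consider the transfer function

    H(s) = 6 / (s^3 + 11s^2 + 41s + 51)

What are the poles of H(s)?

s = -3, -4 + j, -4 - j

The poles are the roots of the denominator s^3 + 11s^2 + 41s + 51 = 0.
Trying s = -3: the polynomial evaluates to 0, so (s + 3) is a factor.
Dividing out leaves s^2 + 8s + 17 = 0.
The quadratic formula then gives s = -4 ± 1j.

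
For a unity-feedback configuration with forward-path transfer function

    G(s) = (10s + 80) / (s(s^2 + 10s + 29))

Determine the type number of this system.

Type 1

The denominator has 1 factor of s at the origin (free integrator), so this is a Type 1 system.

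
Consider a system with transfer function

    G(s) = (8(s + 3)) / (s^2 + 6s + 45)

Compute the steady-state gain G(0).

At s = 0 each factor (s + a) contributes a and each (s^2 + bs + c) contributes c.
G(0) = 8·(3) / ((45)) = 24/45 = 8/15.

G(0) = 8/15 ≈ 0.5333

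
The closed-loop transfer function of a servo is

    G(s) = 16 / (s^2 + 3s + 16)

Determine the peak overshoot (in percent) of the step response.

%OS ≈ 28.1%

Comparing s^2 + 3s + 16 to s^2 + 2ζωₙs + ωₙ²: ωₙ = 4 rad/s and ζ = 3/(2·4) = 0.375.
%OS = 100·exp(−πζ/√(1−ζ²)) = 100·exp(−π·0.375/√(1−0.375²)) ≈ 28.1%.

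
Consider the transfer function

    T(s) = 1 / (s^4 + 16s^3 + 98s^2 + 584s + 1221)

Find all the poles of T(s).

s = -1 + 6j, -1 - 6j, -3, -11

The poles are the roots of the denominator s^4 + 16s^3 + 98s^2 + 584s + 1221 = 0.
Trying s = -3: the polynomial evaluates to 0, so (s + 3) is a factor.
Dividing out leaves s^3 + 13s^2 + 59s + 407 = 0.
This factors further as (s^2 + 2s + 37)(s + 11) = 0.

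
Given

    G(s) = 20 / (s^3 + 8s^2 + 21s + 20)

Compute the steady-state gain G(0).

Set s = 0: G(0) = (20) / (20) = 1.

G(0) = 1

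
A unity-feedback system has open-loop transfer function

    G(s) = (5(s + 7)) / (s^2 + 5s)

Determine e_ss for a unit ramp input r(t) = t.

e_ss = 0.1429

G(s) has one pole at the origin.
This is a Type 1 system. Kv = lim_{s→0} s·G(s) = 35/5 = 7.
e_ss = 1/Kv = 1/(7) = 1/7 ≈ 0.1429.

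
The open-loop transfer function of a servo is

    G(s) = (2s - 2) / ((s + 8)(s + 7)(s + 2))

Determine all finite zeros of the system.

s = 1

Set the numerator to zero: 2s - 2 = 0, i.e. 2·(s - 1) = 0.
So s = 1.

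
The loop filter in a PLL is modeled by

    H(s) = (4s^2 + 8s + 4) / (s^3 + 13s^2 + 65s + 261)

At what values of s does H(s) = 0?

s = -1, -1

Set the numerator to zero: 4s^2 + 8s + 4 = 0, i.e. 4·(s^2 + 2s + 1) = 0.
Factoring: (s + 1)^2 = 0.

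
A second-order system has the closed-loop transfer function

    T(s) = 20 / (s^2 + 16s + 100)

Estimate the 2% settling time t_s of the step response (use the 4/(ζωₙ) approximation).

Comparing s^2 + 16s + 100 to s^2 + 2ζωₙs + ωₙ²: ωₙ = 10 rad/s and ζ = 16/(2·10) = 0.8.
ζωₙ = 16/2 = 8, so t_s ≈ 4/(ζωₙ) = 4/8 = 0.5000 s.

t_s ≈ 0.5000 s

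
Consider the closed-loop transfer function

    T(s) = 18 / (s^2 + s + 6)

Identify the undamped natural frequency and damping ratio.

ωₙ ≈ 2.449 rad/s, ζ ≈ 0.2041

Compare the denominator to the standard form s^2 + 2ζωₙs + ωₙ².
ωₙ² = 6, so ωₙ = √6 ≈ 2.449 rad/s.
2ζωₙ = 1, so ζ = 1/(2·√6) ≈ 0.2041.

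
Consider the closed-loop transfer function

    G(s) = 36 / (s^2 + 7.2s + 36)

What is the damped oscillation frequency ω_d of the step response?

ω_d = 4.800 rad/s

Comparing s^2 + 7.2s + 36 to s^2 + 2ζωₙs + ωₙ²: ωₙ = 6 rad/s and ζ = 7.2/(2·6) = 0.6.
ζωₙ = 7.2/2 = 3.6, so ω_d = ωₙ√(1−ζ²) = √(ωₙ² − (ζωₙ)²) = √(36 − 3.6²) = √23.04 = 4.800 rad/s.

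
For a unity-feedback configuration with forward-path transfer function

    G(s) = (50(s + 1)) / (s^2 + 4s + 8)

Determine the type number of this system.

The denominator has no factor of s at the origin — no free integrator — so this is a Type 0 system.

Type 0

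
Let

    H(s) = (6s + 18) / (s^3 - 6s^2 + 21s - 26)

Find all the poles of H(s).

The poles are the roots of the denominator s^3 - 6s^2 + 21s - 26 = 0.
Trying s = 2: the polynomial evaluates to 0, so (s - 2) is a factor.
Dividing out leaves s^2 - 4s + 13 = 0.
The quadratic formula then gives s = 2 ± 3j.

s = 2 + 3j, 2 - 3j, 2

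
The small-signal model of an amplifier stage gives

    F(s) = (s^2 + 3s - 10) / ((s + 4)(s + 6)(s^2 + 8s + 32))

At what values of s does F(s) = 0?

Set the numerator to zero: s^2 + 3s - 10 = 0.
Factoring: (s + 5)(s - 2) = 0.

s = -5, 2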